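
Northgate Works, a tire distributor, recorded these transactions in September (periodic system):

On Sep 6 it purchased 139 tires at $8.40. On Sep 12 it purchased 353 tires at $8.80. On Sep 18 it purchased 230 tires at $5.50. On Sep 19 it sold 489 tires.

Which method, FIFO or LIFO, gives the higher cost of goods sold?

FIFO COGS: 139 @ $8.40 + 350 @ $8.80 = $4,247.60
LIFO COGS: 230 @ $5.50 + 259 @ $8.80 = $3,544.20

FIFO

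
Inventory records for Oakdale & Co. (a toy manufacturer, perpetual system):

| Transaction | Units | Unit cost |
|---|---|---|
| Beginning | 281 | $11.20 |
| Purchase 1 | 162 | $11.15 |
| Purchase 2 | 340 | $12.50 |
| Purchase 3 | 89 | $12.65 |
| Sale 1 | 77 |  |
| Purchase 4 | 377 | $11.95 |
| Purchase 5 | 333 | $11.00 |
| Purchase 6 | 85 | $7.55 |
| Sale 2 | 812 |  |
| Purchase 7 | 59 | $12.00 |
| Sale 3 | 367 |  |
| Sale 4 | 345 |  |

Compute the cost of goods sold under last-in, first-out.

COGS = $18,447.25

Sale 1 (77) [LIFO — newest first]: 77 @ $12.65 = $974.05
Sale 2 (812) [LIFO — newest first]: 85 @ $7.55 + 333 @ $11.00 + 377 @ $11.95 + 12 @ $12.65 + 5 @ $12.50 = $9,024.20
Sale 3 (367) [LIFO — newest first]: 59 @ $12.00 + 308 @ $12.50 = $4,558.00
Sale 4 (345) [LIFO — newest first]: 27 @ $12.50 + 162 @ $11.15 + 156 @ $11.20 = $3,891.00
Total COGS = $974.05 + $9,024.20 + $4,558.00 + $3,891.00 = $18,447.25
Ending inventory: 125 @ $11.20 = $1,400.00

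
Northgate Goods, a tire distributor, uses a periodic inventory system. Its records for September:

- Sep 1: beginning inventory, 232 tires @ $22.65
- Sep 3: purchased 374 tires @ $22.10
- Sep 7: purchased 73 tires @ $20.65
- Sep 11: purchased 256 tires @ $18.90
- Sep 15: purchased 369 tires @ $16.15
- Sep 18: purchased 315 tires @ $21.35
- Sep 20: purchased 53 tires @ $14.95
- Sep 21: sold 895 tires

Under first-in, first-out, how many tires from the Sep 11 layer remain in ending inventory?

Sep 21, 895 sold [FIFO — oldest first]: 232 @ $22.65 + 374 @ $22.10 + 73 @ $20.65 + 216 @ $18.90 = $19,110.05
Ending inventory: 40 @ $18.90 + 369 @ $16.15 + 315 @ $21.35 + 53 @ $14.95 = $14,232.95

40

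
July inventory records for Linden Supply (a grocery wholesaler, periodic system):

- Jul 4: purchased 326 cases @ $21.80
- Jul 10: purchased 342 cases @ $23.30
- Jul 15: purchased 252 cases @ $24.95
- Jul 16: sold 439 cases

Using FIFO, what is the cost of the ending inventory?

Ending inventory = $11,623.10

Jul 16, 439 sold [FIFO — oldest first]: 326 @ $21.80 + 113 @ $23.30 = $9,739.70
Ending inventory: 229 @ $23.30 + 252 @ $24.95 = $11,623.10
Check: goods available $21,362.80 = COGS $9,739.70 + ending $11,623.10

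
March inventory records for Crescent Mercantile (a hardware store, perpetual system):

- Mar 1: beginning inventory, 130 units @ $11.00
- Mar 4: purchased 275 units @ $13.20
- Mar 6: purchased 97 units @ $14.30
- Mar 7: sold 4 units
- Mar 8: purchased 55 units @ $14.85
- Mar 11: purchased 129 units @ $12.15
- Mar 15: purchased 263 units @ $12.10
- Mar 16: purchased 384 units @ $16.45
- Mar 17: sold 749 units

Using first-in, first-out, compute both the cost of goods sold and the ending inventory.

Mar 7, 4 sold [FIFO — oldest first]: 4 @ $11.00 = $44.00
Mar 17, 749 sold [FIFO — oldest first]: 126 @ $11.00 + 275 @ $13.20 + 97 @ $14.30 + 55 @ $14.85 + 129 @ $12.15 + 67 @ $12.10 = $9,597.90
Total COGS = $44.00 + $9,597.90 = $9,641.90
Ending inventory: 196 @ $12.10 + 384 @ $16.45 = $8,688.40

COGS = $9,641.90; ending inventory = $8,688.40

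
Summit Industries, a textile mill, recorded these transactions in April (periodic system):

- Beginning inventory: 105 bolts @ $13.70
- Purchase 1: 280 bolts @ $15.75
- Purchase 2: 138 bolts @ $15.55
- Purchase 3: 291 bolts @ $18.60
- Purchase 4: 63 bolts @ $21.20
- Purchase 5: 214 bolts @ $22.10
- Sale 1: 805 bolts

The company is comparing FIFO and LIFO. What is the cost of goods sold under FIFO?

COGS = $13,239.60

FIFO COGS: 105 @ $13.70 + 280 @ $15.75 + 138 @ $15.55 + 282 @ $18.60 = $13,239.60
LIFO COGS: 214 @ $22.10 + 63 @ $21.20 + 291 @ $18.60 + 138 @ $15.55 + 99 @ $15.75 = $15,182.75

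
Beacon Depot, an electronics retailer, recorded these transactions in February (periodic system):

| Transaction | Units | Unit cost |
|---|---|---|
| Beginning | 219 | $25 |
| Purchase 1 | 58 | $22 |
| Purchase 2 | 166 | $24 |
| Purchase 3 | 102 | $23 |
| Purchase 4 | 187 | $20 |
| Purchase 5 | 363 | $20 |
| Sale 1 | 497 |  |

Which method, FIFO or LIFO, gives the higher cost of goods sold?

FIFO COGS: 219 @ $25 + 58 @ $22 + 166 @ $24 + 54 @ $23 = $11,977
LIFO COGS: 363 @ $20 + 134 @ $20 = $9,940

FIFO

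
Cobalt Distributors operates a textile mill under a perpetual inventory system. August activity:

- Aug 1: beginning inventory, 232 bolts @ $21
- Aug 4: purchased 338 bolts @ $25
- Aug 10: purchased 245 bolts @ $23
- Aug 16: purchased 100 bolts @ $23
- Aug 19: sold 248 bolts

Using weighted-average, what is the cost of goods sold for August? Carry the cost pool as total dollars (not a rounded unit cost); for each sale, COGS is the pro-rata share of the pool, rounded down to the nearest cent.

COGS = $5,761.46

After Aug 1: 232 on hand, pool $4,872.00 (≈ $21.0000 each)
After Aug 4: 570 on hand, pool $13,322.00 (≈ $23.3719 each)
After Aug 10: 815 on hand, pool $18,957.00 (≈ $23.2601 each)
After Aug 16: 915 on hand, pool $21,257.00 (≈ $23.2317 each)
Aug 19, sell 248: 248/915 × $21,257.00 → $5,761.46
Ending inventory (cost pool remaining) = $15,495.54
Check: goods available $21,257.00 = COGS $5,761.46 + ending $15,495.54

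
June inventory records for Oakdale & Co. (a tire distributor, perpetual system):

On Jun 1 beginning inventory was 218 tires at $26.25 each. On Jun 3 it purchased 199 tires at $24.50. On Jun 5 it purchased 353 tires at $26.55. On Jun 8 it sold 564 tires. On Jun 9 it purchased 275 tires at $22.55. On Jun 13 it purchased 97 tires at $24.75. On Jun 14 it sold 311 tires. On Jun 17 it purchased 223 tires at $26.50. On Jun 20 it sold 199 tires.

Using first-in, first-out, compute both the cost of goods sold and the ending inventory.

COGS = $26,889.15; ending inventory = $7,592.50

Jun 8, 564 sold [FIFO — oldest first]: 218 @ $26.25 + 199 @ $24.50 + 147 @ $26.55 = $14,500.85
Jun 14, 311 sold [FIFO — oldest first]: 206 @ $26.55 + 105 @ $22.55 = $7,837.05
Jun 20, 199 sold [FIFO — oldest first]: 170 @ $22.55 + 29 @ $24.75 = $4,551.25
Total COGS = $14,500.85 + $7,837.05 + $4,551.25 = $26,889.15
Ending inventory: 68 @ $24.75 + 223 @ $26.50 = $7,592.50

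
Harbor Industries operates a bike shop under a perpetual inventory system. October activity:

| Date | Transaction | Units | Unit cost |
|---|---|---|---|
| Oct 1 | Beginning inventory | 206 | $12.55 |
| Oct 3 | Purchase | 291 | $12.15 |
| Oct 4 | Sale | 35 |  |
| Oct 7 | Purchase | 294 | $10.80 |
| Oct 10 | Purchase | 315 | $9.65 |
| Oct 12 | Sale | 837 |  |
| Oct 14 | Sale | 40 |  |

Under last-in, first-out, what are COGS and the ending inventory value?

Oct 4, 35 sold [LIFO — newest first]: 35 @ $12.15 = $425.25
Oct 12, 837 sold [LIFO — newest first]: 315 @ $9.65 + 294 @ $10.80 + 228 @ $12.15 = $8,985.15
Oct 14, 40 sold [LIFO — newest first]: 28 @ $12.15 + 12 @ $12.55 = $490.80
Total COGS = $425.25 + $8,985.15 + $490.80 = $9,901.20
Ending inventory: 194 @ $12.55 = $2,434.70
Check: goods available $12,335.90 = COGS $9,901.20 + ending $2,434.70

COGS = $9,901.20; ending inventory = $2,434.70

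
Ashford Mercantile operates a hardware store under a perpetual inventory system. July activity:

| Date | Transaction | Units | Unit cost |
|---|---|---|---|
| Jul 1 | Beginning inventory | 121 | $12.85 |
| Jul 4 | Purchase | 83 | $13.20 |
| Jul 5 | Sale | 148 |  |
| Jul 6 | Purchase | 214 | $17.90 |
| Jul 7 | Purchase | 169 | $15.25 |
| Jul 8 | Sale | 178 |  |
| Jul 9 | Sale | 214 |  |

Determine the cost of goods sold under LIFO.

Jul 5, 148 sold [LIFO — newest first]: 83 @ $13.20 + 65 @ $12.85 = $1,930.85
Jul 8, 178 sold [LIFO — newest first]: 169 @ $15.25 + 9 @ $17.90 = $2,738.35
Jul 9, 214 sold [LIFO — newest first]: 205 @ $17.90 + 9 @ $12.85 = $3,785.15
Total COGS = $1,930.85 + $2,738.35 + $3,785.15 = $8,454.35
Ending inventory: 47 @ $12.85 = $603.95
Check: goods available $9,058.30 = COGS $8,454.35 + ending $603.95

COGS = $8,454.35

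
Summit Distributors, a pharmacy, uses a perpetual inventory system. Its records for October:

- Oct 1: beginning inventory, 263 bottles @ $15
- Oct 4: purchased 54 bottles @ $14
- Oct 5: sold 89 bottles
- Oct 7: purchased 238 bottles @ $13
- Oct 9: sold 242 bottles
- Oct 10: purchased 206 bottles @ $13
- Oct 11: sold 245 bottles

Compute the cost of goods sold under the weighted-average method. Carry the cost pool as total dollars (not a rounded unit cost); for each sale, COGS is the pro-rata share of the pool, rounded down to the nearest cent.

COGS = $7,981.72

After Oct 1: 263 on hand, pool $3,945.00 (≈ $15.0000 each)
After Oct 4: 317 on hand, pool $4,701.00 (≈ $14.8297 each)
Oct 5, sell 89: 89/317 × $4,701.00 → $1,319.83
After Oct 7: 466 on hand, pool $6,475.17 (≈ $13.8952 each)
Oct 9, sell 242: 242/466 × $6,475.17 → $3,362.64
After Oct 10: 430 on hand, pool $5,790.53 (≈ $13.4663 each)
Oct 11, sell 245: 245/430 × $5,790.53 → $3,299.25
Total COGS = $1,319.83 + $3,362.64 + $3,299.25 = $7,981.72
Ending inventory (cost pool remaining) = $2,491.28
Check: goods available $10,473.00 = COGS $7,981.72 + ending $2,491.28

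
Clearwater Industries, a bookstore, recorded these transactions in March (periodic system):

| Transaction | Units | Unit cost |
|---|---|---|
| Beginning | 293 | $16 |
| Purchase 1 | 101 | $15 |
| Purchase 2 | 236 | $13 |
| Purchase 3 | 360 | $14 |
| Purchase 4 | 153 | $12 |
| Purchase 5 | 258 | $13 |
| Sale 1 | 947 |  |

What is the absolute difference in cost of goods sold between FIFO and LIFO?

FIFO COGS: 293 @ $16 + 101 @ $15 + 236 @ $13 + 317 @ $14 = $13,709
LIFO COGS: 258 @ $13 + 153 @ $12 + 360 @ $14 + 176 @ $13 = $12,518
Difference = |$13,709 − $12,518| = $1,191

$1,191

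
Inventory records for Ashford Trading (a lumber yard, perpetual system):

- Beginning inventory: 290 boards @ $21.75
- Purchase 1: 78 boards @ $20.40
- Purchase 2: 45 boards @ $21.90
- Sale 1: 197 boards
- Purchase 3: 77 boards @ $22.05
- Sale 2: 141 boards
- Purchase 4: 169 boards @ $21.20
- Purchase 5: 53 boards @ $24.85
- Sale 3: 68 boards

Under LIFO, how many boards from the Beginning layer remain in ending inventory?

152

Sale 1 (197) [LIFO — newest first]: 45 @ $21.90 + 78 @ $20.40 + 74 @ $21.75 = $4,186.20
Sale 2 (141) [LIFO — newest first]: 77 @ $22.05 + 64 @ $21.75 = $3,089.85
Sale 3 (68) [LIFO — newest first]: 53 @ $24.85 + 15 @ $21.20 = $1,635.05
Total COGS = $4,186.20 + $3,089.85 + $1,635.05 = $8,911.10
Ending inventory: 152 @ $21.75 + 154 @ $21.20 = $6,570.80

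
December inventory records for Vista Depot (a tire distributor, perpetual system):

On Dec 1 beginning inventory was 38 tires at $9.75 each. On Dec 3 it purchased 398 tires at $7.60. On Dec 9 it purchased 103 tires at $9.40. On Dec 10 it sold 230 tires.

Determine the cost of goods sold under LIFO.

COGS = $1,933.40

Dec 10, 230 sold [LIFO — newest first]: 103 @ $9.40 + 127 @ $7.60 = $1,933.40
Ending inventory: 38 @ $9.75 + 271 @ $7.60 = $2,430.10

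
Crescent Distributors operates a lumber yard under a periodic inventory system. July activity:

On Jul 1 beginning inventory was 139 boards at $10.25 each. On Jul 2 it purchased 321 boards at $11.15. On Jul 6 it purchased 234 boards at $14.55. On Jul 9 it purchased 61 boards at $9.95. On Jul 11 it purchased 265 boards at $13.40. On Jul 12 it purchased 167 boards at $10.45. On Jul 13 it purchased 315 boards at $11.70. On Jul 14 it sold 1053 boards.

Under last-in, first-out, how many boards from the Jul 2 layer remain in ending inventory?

Jul 14, 1053 sold [LIFO — newest first]: 315 @ $11.70 + 167 @ $10.45 + 265 @ $13.40 + 61 @ $9.95 + 234 @ $14.55 + 11 @ $11.15 = $13,115.95
Ending inventory: 139 @ $10.25 + 310 @ $11.15 = $4,881.25
Check: goods available $17,997.20 = COGS $13,115.95 + ending $4,881.25

310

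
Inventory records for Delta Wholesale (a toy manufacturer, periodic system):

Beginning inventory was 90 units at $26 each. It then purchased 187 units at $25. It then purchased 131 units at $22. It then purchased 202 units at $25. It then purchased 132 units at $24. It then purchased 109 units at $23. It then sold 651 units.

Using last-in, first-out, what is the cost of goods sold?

Sale 1 (651) [LIFO — newest first]: 109 @ $23 + 132 @ $24 + 202 @ $25 + 131 @ $22 + 77 @ $25 = $15,532
Ending inventory: 90 @ $26 + 110 @ $25 = $5,090

COGS = $15,532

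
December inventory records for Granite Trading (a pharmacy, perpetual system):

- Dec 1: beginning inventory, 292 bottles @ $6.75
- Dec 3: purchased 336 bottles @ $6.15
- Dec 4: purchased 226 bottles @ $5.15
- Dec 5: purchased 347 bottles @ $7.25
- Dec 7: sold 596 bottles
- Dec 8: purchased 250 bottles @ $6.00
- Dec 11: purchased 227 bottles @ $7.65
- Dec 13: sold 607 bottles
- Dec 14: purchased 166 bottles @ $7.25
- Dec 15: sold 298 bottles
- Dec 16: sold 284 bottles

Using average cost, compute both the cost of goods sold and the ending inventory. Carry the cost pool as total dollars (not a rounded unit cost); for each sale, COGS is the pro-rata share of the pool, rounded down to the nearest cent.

After Dec 1: 292 on hand, pool $1,971.00 (≈ $6.7500 each)
After Dec 3: 628 on hand, pool $4,037.40 (≈ $6.4290 each)
After Dec 4: 854 on hand, pool $5,201.30 (≈ $6.0905 each)
After Dec 5: 1201 on hand, pool $7,717.05 (≈ $6.4255 each)
Dec 7, sell 596: 596/1201 × $7,717.05 → $3,829.61
After Dec 8: 855 on hand, pool $5,387.44 (≈ $6.3011 each)
After Dec 11: 1082 on hand, pool $7,123.99 (≈ $6.5841 each)
Dec 13, sell 607: 607/1082 × $7,123.99 → $3,996.54
After Dec 14: 641 on hand, pool $4,330.95 (≈ $6.7566 each)
Dec 15, sell 298: 298/641 × $4,330.95 → $2,013.45
Dec 16, sell 284: 284/343 × $2,317.50 → $1,918.86
Total COGS = $3,829.61 + $3,996.54 + $2,013.45 + $1,918.86 = $11,758.46
Ending inventory (cost pool remaining) = $398.64
Check: goods available $12,157.10 = COGS $11,758.46 + ending $398.64

COGS = $11,758.46; ending inventory = $398.64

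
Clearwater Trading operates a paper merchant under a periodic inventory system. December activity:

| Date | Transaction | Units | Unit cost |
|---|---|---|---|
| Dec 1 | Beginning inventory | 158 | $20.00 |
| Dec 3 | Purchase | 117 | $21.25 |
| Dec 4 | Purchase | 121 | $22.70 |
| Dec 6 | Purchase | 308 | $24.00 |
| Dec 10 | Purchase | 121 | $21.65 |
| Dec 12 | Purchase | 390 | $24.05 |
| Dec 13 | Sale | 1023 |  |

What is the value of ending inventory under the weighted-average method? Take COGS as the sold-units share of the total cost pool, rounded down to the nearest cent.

Ending inventory = $4,390.58

Dec 13, sell 1023: 1023/1215 × $27,784.10 → $23,393.52
Ending inventory (cost pool remaining) = $4,390.58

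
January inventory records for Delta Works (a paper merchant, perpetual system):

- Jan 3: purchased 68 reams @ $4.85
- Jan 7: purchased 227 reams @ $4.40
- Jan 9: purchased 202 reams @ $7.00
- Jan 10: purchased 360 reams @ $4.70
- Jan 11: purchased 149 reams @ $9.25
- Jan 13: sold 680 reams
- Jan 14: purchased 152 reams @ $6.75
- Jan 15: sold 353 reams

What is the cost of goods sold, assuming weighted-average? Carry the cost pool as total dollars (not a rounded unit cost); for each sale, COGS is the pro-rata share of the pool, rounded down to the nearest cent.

COGS = $6,077.94

After Jan 3: 68 on hand, pool $329.80 (≈ $4.8500 each)
After Jan 7: 295 on hand, pool $1,328.60 (≈ $4.5037 each)
After Jan 9: 497 on hand, pool $2,742.60 (≈ $5.5183 each)
After Jan 10: 857 on hand, pool $4,434.60 (≈ $5.1746 each)
After Jan 11: 1006 on hand, pool $5,812.85 (≈ $5.7782 each)
Jan 13, sell 680: 680/1006 × $5,812.85 → $3,929.16
After Jan 14: 478 on hand, pool $2,909.69 (≈ $6.0872 each)
Jan 15, sell 353: 353/478 × $2,909.69 → $2,148.78
Total COGS = $3,929.16 + $2,148.78 = $6,077.94
Ending inventory (cost pool remaining) = $760.91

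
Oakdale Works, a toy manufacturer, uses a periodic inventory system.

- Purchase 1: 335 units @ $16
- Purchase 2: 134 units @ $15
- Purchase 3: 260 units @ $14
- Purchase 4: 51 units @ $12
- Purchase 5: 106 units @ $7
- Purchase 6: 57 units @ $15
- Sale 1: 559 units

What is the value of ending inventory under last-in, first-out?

Ending inventory = $6,095

Sale 1 (559) [LIFO — newest first]: 57 @ $15 + 106 @ $7 + 51 @ $12 + 260 @ $14 + 85 @ $15 = $7,124
Ending inventory: 335 @ $16 + 49 @ $15 = $6,095
Check: goods available $13,219 = COGS $7,124 + ending $6,095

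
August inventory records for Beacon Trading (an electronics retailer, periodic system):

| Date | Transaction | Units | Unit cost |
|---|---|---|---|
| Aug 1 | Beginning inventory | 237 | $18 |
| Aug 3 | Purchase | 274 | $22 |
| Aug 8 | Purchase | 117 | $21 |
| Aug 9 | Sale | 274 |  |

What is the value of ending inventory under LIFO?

Aug 9, 274 sold [LIFO — newest first]: 117 @ $21 + 157 @ $22 = $5,911
Ending inventory: 237 @ $18 + 117 @ $22 = $6,840

Ending inventory = $6,840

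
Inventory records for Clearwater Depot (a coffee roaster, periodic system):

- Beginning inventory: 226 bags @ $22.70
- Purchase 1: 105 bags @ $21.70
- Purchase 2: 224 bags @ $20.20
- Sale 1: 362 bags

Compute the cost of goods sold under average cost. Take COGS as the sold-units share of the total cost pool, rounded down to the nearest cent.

COGS = $7,783.65

Sale 1, sell 362: 362/555 × $11,933.50 → $7,783.65
Ending inventory (cost pool remaining) = $4,149.85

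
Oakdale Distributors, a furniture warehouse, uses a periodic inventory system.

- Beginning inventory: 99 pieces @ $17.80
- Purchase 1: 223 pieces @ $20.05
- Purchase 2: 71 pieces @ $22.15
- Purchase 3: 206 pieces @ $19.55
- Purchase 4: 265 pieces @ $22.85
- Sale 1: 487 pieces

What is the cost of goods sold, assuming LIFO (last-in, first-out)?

Sale 1 (487) [LIFO — newest first]: 265 @ $22.85 + 206 @ $19.55 + 16 @ $22.15 = $10,436.95
Ending inventory: 99 @ $17.80 + 223 @ $20.05 + 55 @ $22.15 = $7,451.60

COGS = $10,436.95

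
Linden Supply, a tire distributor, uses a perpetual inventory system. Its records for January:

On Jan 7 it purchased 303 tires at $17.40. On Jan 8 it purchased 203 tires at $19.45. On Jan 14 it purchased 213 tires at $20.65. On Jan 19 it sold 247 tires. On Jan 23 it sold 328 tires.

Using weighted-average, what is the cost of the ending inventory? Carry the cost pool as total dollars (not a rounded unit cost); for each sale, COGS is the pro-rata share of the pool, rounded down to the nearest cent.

Ending inventory = $2,727.59

After Jan 7: 303 on hand, pool $5,272.20 (≈ $17.4000 each)
After Jan 8: 506 on hand, pool $9,220.55 (≈ $18.2224 each)
After Jan 14: 719 on hand, pool $13,619.00 (≈ $18.9416 each)
Jan 19, sell 247: 247/719 × $13,619.00 → $4,678.57
Jan 23, sell 328: 328/472 × $8,940.43 → $6,212.84
Total COGS = $4,678.57 + $6,212.84 = $10,891.41
Ending inventory (cost pool remaining) = $2,727.59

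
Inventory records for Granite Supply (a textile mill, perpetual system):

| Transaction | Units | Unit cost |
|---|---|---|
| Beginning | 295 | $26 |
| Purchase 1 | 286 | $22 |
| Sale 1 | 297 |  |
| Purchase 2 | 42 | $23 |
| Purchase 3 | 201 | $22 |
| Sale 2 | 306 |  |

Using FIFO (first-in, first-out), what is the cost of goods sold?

Sale 1 (297) [FIFO — oldest first]: 295 @ $26 + 2 @ $22 = $7,714
Sale 2 (306) [FIFO — oldest first]: 284 @ $22 + 22 @ $23 = $6,754
Total COGS = $7,714 + $6,754 = $14,468
Ending inventory: 20 @ $23 + 201 @ $22 = $4,882
Check: goods available $19,350 = COGS $14,468 + ending $4,882

COGS = $14,468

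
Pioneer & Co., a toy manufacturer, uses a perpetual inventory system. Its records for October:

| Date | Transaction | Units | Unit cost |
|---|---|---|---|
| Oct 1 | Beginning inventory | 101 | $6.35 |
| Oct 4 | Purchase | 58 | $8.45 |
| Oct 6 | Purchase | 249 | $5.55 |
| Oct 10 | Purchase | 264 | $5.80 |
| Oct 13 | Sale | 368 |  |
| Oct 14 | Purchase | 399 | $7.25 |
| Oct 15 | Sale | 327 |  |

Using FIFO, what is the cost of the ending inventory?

Ending inventory = $2,726.00

Oct 13, 368 sold [FIFO — oldest first]: 101 @ $6.35 + 58 @ $8.45 + 209 @ $5.55 = $2,291.40
Oct 15, 327 sold [FIFO — oldest first]: 40 @ $5.55 + 264 @ $5.80 + 23 @ $7.25 = $1,919.95
Total COGS = $2,291.40 + $1,919.95 = $4,211.35
Ending inventory: 376 @ $7.25 = $2,726.00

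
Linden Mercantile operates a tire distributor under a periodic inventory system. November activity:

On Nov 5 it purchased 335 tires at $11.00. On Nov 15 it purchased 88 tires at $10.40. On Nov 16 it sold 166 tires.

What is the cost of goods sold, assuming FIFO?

Nov 16, 166 sold [FIFO — oldest first]: 166 @ $11.00 = $1,826.00
Ending inventory: 169 @ $11.00 + 88 @ $10.40 = $2,774.20
Check: goods available $4,600.20 = COGS $1,826.00 + ending $2,774.20

COGS = $1,826.00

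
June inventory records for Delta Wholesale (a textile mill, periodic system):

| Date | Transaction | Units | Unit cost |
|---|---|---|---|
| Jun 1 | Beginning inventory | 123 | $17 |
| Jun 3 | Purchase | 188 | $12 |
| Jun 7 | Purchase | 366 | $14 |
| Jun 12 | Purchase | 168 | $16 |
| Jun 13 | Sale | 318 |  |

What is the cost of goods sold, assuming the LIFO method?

COGS = $4,788

Jun 13, 318 sold [LIFO — newest first]: 168 @ $16 + 150 @ $14 = $4,788
Ending inventory: 123 @ $17 + 188 @ $12 + 216 @ $14 = $7,371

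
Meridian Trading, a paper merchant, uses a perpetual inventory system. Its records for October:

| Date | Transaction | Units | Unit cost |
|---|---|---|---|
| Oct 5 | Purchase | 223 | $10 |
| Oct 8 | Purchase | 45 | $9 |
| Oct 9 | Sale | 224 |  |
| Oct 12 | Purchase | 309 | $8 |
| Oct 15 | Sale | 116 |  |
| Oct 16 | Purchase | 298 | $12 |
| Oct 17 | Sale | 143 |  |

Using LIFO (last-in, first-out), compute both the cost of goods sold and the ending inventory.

COGS = $4,839; ending inventory = $3,844

Oct 9, 224 sold [LIFO — newest first]: 45 @ $9 + 179 @ $10 = $2,195
Oct 15, 116 sold [LIFO — newest first]: 116 @ $8 = $928
Oct 17, 143 sold [LIFO — newest first]: 143 @ $12 = $1,716
Total COGS = $2,195 + $928 + $1,716 = $4,839
Ending inventory: 44 @ $10 + 193 @ $8 + 155 @ $12 = $3,844
Check: goods available $8,683 = COGS $4,839 + ending $3,844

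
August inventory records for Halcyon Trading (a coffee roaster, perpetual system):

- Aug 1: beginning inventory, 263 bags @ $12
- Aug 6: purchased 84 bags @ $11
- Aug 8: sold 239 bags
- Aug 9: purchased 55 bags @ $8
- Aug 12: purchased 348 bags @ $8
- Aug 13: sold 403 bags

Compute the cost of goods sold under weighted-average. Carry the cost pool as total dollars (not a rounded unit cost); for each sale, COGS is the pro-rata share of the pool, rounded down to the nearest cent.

After Aug 1: 263 on hand, pool $3,156.00 (≈ $12.0000 each)
After Aug 6: 347 on hand, pool $4,080.00 (≈ $11.7579 each)
Aug 8, sell 239: 239/347 × $4,080.00 → $2,810.14
After Aug 9: 163 on hand, pool $1,709.86 (≈ $10.4899 each)
After Aug 12: 511 on hand, pool $4,493.86 (≈ $8.7942 each)
Aug 13, sell 403: 403/511 × $4,493.86 → $3,544.08
Total COGS = $2,810.14 + $3,544.08 = $6,354.22
Ending inventory (cost pool remaining) = $949.78

COGS = $6,354.22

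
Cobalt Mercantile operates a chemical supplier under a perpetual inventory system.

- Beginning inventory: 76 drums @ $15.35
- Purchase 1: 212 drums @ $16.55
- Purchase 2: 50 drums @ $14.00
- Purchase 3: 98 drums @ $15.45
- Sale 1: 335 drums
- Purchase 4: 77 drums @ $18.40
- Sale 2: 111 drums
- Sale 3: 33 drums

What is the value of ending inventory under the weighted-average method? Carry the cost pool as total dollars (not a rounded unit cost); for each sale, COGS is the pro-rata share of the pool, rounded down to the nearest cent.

After Beginning: 76 on hand, pool $1,166.60 (≈ $15.3500 each)
After Purchase 1: 288 on hand, pool $4,675.20 (≈ $16.2333 each)
After Purchase 2: 338 on hand, pool $5,375.20 (≈ $15.9030 each)
After Purchase 3: 436 on hand, pool $6,889.30 (≈ $15.8011 each)
Sale 1, sell 335: 335/436 × $6,889.30 → $5,293.38
After Purchase 4: 178 on hand, pool $3,012.72 (≈ $16.9254 each)
Sale 2, sell 111: 111/178 × $3,012.72 → $1,878.71
Sale 3, sell 33: 33/67 × $1,134.01 → $558.54
Total COGS = $5,293.38 + $1,878.71 + $558.54 = $7,730.63
Ending inventory (cost pool remaining) = $575.47

Ending inventory = $575.47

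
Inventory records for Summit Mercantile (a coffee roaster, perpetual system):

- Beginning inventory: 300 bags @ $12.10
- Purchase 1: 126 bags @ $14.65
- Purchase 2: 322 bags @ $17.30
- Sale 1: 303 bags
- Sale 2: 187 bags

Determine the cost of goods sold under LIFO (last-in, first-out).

COGS = $7,924.70

Sale 1 (303) [LIFO — newest first]: 303 @ $17.30 = $5,241.90
Sale 2 (187) [LIFO — newest first]: 19 @ $17.30 + 126 @ $14.65 + 42 @ $12.10 = $2,682.80
Total COGS = $5,241.90 + $2,682.80 = $7,924.70
Ending inventory: 258 @ $12.10 = $3,121.80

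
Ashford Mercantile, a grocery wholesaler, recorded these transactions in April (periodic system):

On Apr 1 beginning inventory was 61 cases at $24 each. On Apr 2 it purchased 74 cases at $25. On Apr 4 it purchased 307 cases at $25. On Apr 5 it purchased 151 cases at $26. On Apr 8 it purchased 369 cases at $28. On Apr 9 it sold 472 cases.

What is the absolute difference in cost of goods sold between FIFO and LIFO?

$1,241

FIFO COGS: 61 @ $24 + 74 @ $25 + 307 @ $25 + 30 @ $26 = $11,769
LIFO COGS: 369 @ $28 + 103 @ $26 = $13,010
Difference = |$11,769 − $13,010| = $1,241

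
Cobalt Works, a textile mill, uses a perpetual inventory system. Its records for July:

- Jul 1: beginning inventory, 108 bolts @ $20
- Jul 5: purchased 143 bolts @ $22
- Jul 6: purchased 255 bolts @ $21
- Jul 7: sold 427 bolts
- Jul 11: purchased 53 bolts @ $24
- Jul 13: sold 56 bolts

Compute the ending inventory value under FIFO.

Ending inventory = $1,755

Jul 7, 427 sold [FIFO — oldest first]: 108 @ $20 + 143 @ $22 + 176 @ $21 = $9,002
Jul 13, 56 sold [FIFO — oldest first]: 56 @ $21 = $1,176
Total COGS = $9,002 + $1,176 = $10,178
Ending inventory: 23 @ $21 + 53 @ $24 = $1,755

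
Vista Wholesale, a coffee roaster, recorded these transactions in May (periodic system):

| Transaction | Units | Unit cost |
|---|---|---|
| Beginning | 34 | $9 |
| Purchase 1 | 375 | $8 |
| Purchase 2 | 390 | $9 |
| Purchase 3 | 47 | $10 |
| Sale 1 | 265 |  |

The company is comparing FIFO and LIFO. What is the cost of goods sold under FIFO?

COGS = $2,154

FIFO COGS: 34 @ $9 + 231 @ $8 = $2,154
LIFO COGS: 47 @ $10 + 218 @ $9 = $2,432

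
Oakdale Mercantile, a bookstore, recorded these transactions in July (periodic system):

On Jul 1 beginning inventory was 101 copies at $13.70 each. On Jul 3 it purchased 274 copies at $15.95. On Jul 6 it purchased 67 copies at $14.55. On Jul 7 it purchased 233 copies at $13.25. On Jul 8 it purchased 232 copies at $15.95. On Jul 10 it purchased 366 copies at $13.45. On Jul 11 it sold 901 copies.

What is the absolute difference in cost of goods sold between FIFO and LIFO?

$687.75

FIFO COGS: 101 @ $13.70 + 274 @ $15.95 + 67 @ $14.55 + 233 @ $13.25 + 226 @ $15.95 = $13,420.80
LIFO COGS: 366 @ $13.45 + 232 @ $15.95 + 233 @ $13.25 + 67 @ $14.55 + 3 @ $15.95 = $12,733.05
Difference = |$13,420.80 − $12,733.05| = $687.75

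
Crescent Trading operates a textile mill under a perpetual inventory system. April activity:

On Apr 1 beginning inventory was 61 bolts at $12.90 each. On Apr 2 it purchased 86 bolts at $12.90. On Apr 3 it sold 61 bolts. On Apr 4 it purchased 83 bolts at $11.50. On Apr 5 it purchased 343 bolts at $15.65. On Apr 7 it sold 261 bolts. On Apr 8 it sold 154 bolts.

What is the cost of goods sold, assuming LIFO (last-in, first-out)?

Apr 3, 61 sold [LIFO — newest first]: 61 @ $12.90 = $786.90
Apr 7, 261 sold [LIFO — newest first]: 261 @ $15.65 = $4,084.65
Apr 8, 154 sold [LIFO — newest first]: 82 @ $15.65 + 72 @ $11.50 = $2,111.30
Total COGS = $786.90 + $4,084.65 + $2,111.30 = $6,982.85
Ending inventory: 61 @ $12.90 + 25 @ $12.90 + 11 @ $11.50 = $1,235.90

COGS = $6,982.85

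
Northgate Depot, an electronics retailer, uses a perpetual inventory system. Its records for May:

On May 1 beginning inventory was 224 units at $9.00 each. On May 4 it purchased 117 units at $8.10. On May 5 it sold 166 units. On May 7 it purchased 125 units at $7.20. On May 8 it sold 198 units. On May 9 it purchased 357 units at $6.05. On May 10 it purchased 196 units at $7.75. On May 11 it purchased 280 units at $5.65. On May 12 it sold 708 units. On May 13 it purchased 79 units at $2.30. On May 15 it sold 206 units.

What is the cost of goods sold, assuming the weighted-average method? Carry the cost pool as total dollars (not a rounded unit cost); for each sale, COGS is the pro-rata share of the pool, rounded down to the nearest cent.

COGS = $8,764.16

After May 1: 224 on hand, pool $2,016.00 (≈ $9.0000 each)
After May 4: 341 on hand, pool $2,963.70 (≈ $8.6912 each)
May 5, sell 166: 166/341 × $2,963.70 → $1,442.73
After May 7: 300 on hand, pool $2,420.97 (≈ $8.0699 each)
May 8, sell 198: 198/300 × $2,420.97 → $1,597.84
After May 9: 459 on hand, pool $2,982.98 (≈ $6.4989 each)
After May 10: 655 on hand, pool $4,501.98 (≈ $6.8733 each)
After May 11: 935 on hand, pool $6,083.98 (≈ $6.5069 each)
May 12, sell 708: 708/935 × $6,083.98 → $4,606.90
After May 13: 306 on hand, pool $1,658.78 (≈ $5.4208 each)
May 15, sell 206: 206/306 × $1,658.78 → $1,116.69
Total COGS = $1,442.73 + $1,597.84 + $4,606.90 + $1,116.69 = $8,764.16
Ending inventory (cost pool remaining) = $542.09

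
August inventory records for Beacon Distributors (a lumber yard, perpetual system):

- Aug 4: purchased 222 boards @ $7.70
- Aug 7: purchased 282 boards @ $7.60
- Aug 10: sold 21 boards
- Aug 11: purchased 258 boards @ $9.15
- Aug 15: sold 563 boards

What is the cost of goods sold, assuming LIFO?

COGS = $4,842.70

Aug 10, 21 sold [LIFO — newest first]: 21 @ $7.60 = $159.60
Aug 15, 563 sold [LIFO — newest first]: 258 @ $9.15 + 261 @ $7.60 + 44 @ $7.70 = $4,683.10
Total COGS = $159.60 + $4,683.10 = $4,842.70
Ending inventory: 178 @ $7.70 = $1,370.60
Check: goods available $6,213.30 = COGS $4,842.70 + ending $1,370.60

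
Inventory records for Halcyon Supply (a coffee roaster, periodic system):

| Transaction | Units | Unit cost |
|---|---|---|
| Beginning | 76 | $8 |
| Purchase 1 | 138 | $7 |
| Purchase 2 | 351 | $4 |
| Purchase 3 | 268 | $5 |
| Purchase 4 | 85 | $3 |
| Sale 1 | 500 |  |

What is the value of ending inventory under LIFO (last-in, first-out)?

Ending inventory = $2,390

Sale 1 (500) [LIFO — newest first]: 85 @ $3 + 268 @ $5 + 147 @ $4 = $2,183
Ending inventory: 76 @ $8 + 138 @ $7 + 204 @ $4 = $2,390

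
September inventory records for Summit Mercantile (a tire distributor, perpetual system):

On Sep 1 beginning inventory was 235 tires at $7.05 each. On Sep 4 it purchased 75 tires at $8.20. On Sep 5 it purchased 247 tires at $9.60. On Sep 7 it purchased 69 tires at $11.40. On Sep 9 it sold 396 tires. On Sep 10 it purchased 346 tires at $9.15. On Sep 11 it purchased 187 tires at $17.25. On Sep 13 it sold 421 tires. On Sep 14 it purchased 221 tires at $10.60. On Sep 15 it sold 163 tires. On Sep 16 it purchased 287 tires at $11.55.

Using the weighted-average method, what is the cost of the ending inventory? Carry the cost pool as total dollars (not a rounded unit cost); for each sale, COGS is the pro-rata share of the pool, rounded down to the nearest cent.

Ending inventory = $7,650.00

After Sep 1: 235 on hand, pool $1,656.75 (≈ $7.0500 each)
After Sep 4: 310 on hand, pool $2,271.75 (≈ $7.3282 each)
After Sep 5: 557 on hand, pool $4,642.95 (≈ $8.3356 each)
After Sep 7: 626 on hand, pool $5,429.55 (≈ $8.6734 each)
Sep 9, sell 396: 396/626 × $5,429.55 → $3,434.66
After Sep 10: 576 on hand, pool $5,160.79 (≈ $8.9597 each)
After Sep 11: 763 on hand, pool $8,386.54 (≈ $10.9915 each)
Sep 13, sell 421: 421/763 × $8,386.54 → $4,627.43
After Sep 14: 563 on hand, pool $6,101.71 (≈ $10.8379 each)
Sep 15, sell 163: 163/563 × $6,101.71 → $1,766.56
After Sep 16: 687 on hand, pool $7,650.00 (≈ $11.1354 each)
Total COGS = $3,434.66 + $4,627.43 + $1,766.56 = $9,828.65
Ending inventory (cost pool remaining) = $7,650.00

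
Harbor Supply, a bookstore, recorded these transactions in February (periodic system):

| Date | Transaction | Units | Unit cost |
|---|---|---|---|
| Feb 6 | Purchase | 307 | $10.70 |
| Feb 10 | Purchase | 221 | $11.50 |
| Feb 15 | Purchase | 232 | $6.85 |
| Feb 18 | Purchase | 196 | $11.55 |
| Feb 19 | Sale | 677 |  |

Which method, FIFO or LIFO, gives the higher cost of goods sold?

FIFO

FIFO COGS: 307 @ $10.70 + 221 @ $11.50 + 149 @ $6.85 = $6,847.05
LIFO COGS: 196 @ $11.55 + 232 @ $6.85 + 221 @ $11.50 + 28 @ $10.70 = $6,694.10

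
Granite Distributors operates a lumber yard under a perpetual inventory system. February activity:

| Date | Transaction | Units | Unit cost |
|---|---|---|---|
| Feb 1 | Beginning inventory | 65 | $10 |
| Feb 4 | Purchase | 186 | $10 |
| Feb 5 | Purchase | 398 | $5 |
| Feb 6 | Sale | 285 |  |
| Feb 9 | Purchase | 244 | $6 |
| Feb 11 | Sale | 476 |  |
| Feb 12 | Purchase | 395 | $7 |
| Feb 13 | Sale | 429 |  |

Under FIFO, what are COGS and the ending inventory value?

Feb 6, 285 sold [FIFO — oldest first]: 65 @ $10 + 186 @ $10 + 34 @ $5 = $2,680
Feb 11, 476 sold [FIFO — oldest first]: 364 @ $5 + 112 @ $6 = $2,492
Feb 13, 429 sold [FIFO — oldest first]: 132 @ $6 + 297 @ $7 = $2,871
Total COGS = $2,680 + $2,492 + $2,871 = $8,043
Ending inventory: 98 @ $7 = $686
Check: goods available $8,729 = COGS $8,043 + ending $686

COGS = $8,043; ending inventory = $686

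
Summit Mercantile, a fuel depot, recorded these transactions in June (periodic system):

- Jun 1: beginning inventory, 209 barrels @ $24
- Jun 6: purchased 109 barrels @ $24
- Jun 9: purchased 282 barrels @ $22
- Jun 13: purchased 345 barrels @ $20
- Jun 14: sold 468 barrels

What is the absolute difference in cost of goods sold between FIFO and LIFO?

$1,326

FIFO COGS: 209 @ $24 + 109 @ $24 + 150 @ $22 = $10,932
LIFO COGS: 345 @ $20 + 123 @ $22 = $9,606
Difference = |$10,932 − $9,606| = $1,326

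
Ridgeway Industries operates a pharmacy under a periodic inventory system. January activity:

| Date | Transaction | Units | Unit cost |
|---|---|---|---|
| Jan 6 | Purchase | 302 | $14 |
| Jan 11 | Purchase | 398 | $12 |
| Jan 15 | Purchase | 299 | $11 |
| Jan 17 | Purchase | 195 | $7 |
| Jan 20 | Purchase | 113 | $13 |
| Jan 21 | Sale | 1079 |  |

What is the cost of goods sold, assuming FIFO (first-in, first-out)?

COGS = $12,853

Jan 21, 1079 sold [FIFO — oldest first]: 302 @ $14 + 398 @ $12 + 299 @ $11 + 80 @ $7 = $12,853
Ending inventory: 115 @ $7 + 113 @ $13 = $2,274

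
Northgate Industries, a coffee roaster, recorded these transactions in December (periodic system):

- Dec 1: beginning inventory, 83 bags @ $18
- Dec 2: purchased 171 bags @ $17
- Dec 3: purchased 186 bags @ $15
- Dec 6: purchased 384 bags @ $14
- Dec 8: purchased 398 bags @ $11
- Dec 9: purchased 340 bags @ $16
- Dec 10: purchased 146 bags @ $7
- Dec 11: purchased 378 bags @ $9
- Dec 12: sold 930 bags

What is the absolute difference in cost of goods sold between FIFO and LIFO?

FIFO COGS: 83 @ $18 + 171 @ $17 + 186 @ $15 + 384 @ $14 + 106 @ $11 = $13,733
LIFO COGS: 378 @ $9 + 146 @ $7 + 340 @ $16 + 66 @ $11 = $10,590
Difference = |$13,733 − $10,590| = $3,143

$3,143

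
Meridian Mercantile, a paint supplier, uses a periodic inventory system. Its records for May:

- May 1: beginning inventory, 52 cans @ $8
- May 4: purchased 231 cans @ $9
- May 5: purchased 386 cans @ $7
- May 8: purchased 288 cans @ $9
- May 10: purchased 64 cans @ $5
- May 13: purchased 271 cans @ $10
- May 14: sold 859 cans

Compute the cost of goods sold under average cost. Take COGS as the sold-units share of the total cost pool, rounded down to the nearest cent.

May 14, sell 859: 859/1292 × $10,819.00 → $7,193.12
Ending inventory (cost pool remaining) = $3,625.88
Check: goods available $10,819.00 = COGS $7,193.12 + ending $3,625.88

COGS = $7,193.12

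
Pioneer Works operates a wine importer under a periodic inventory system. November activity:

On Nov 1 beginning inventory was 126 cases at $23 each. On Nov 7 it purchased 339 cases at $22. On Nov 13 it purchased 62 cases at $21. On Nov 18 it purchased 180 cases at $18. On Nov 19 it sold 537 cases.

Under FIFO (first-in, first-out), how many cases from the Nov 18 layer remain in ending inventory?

170

Nov 19, 537 sold [FIFO — oldest first]: 126 @ $23 + 339 @ $22 + 62 @ $21 + 10 @ $18 = $11,838
Ending inventory: 170 @ $18 = $3,060
Check: goods available $14,898 = COGS $11,838 + ending $3,060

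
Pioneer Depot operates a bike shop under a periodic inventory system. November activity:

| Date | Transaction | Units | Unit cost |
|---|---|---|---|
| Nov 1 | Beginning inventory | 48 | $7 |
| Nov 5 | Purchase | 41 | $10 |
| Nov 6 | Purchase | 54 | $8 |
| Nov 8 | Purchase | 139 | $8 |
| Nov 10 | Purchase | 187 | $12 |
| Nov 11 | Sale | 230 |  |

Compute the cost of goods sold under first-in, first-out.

Nov 11, 230 sold [FIFO — oldest first]: 48 @ $7 + 41 @ $10 + 54 @ $8 + 87 @ $8 = $1,874
Ending inventory: 52 @ $8 + 187 @ $12 = $2,660
Check: goods available $4,534 = COGS $1,874 + ending $2,660

COGS = $1,874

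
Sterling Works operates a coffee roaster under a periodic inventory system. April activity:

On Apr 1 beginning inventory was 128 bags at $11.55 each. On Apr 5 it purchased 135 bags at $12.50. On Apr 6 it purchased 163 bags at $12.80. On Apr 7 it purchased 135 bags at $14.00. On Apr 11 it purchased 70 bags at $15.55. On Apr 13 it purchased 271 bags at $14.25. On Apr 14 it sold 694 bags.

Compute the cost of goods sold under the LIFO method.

Apr 14, 694 sold [LIFO — newest first]: 271 @ $14.25 + 70 @ $15.55 + 135 @ $14.00 + 163 @ $12.80 + 55 @ $12.50 = $9,614.15
Ending inventory: 128 @ $11.55 + 80 @ $12.50 = $2,478.40
Check: goods available $12,092.55 = COGS $9,614.15 + ending $2,478.40

COGS = $9,614.15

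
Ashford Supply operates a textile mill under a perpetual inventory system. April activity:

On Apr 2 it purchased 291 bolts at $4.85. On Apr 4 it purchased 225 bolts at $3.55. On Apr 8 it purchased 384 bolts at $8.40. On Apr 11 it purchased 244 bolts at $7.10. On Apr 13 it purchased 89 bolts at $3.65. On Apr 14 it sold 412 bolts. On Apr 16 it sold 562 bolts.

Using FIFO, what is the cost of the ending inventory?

Ending inventory = $1,531.85

Apr 14, 412 sold [FIFO — oldest first]: 291 @ $4.85 + 121 @ $3.55 = $1,840.90
Apr 16, 562 sold [FIFO — oldest first]: 104 @ $3.55 + 384 @ $8.40 + 74 @ $7.10 = $4,120.20
Total COGS = $1,840.90 + $4,120.20 = $5,961.10
Ending inventory: 170 @ $7.10 + 89 @ $3.65 = $1,531.85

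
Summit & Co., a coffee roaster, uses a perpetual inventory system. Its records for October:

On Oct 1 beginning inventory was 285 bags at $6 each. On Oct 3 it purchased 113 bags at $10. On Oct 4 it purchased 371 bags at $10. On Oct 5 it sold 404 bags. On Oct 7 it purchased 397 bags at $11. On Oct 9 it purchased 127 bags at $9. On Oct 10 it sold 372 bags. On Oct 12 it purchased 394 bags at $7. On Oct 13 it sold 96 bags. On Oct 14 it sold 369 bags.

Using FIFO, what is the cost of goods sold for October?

COGS = $11,592

Oct 5, 404 sold [FIFO — oldest first]: 285 @ $6 + 113 @ $10 + 6 @ $10 = $2,900
Oct 10, 372 sold [FIFO — oldest first]: 365 @ $10 + 7 @ $11 = $3,727
Oct 13, 96 sold [FIFO — oldest first]: 96 @ $11 = $1,056
Oct 14, 369 sold [FIFO — oldest first]: 294 @ $11 + 75 @ $9 = $3,909
Total COGS = $2,900 + $3,727 + $1,056 + $3,909 = $11,592
Ending inventory: 52 @ $9 + 394 @ $7 = $3,226
Check: goods available $14,818 = COGS $11,592 + ending $3,226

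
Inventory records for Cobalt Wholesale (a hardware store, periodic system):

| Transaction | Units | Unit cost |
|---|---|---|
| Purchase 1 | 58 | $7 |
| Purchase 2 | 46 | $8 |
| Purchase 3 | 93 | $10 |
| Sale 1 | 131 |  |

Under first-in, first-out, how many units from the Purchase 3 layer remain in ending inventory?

66

Sale 1 (131) [FIFO — oldest first]: 58 @ $7 + 46 @ $8 + 27 @ $10 = $1,044
Ending inventory: 66 @ $10 = $660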